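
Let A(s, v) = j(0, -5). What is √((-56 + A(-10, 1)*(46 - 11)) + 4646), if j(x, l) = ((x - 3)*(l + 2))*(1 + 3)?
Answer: 15*√26 ≈ 76.485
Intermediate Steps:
j(x, l) = 4*(-3 + x)*(2 + l) (j(x, l) = ((-3 + x)*(2 + l))*4 = 4*(-3 + x)*(2 + l))
A(s, v) = 36 (A(s, v) = -24 - 12*(-5) + 8*0 + 4*(-5)*0 = -24 + 60 + 0 + 0 = 36)
√((-56 + A(-10, 1)*(46 - 11)) + 4646) = √((-56 + 36*(46 - 11)) + 4646) = √((-56 + 36*35) + 4646) = √((-56 + 1260) + 4646) = √(1204 + 4646) = √5850 = 15*√26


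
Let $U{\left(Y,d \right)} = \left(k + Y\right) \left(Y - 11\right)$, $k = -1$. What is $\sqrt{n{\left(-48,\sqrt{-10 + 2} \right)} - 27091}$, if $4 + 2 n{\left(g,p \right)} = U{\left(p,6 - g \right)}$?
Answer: $\frac{\sqrt{-108366 - 48 i \sqrt{2}}}{2} \approx 0.051552 - 164.59 i$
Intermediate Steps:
$U{\left(Y,d \right)} = \left(-1 + Y\right) \left(-11 + Y\right)$ ($U{\left(Y,d \right)} = \left(-1 + Y\right) \left(Y - 11\right) = \left(-1 + Y\right) \left(-11 + Y\right)$)
$n{\left(g,p \right)} = \frac{7}{2} + \frac{p^{2}}{2} - 6 p$ ($n{\left(g,p \right)} = -2 + \frac{11 + p^{2} - 12 p}{2} = -2 + \left(\frac{11}{2} + \frac{p^{2}}{2} - 6 p\right) = \frac{7}{2} + \frac{p^{2}}{2} - 6 p$)
$\sqrt{n{\left(-48,\sqrt{-10 + 2} \right)} - 27091} = \sqrt{\left(\frac{7}{2} + \frac{\left(\sqrt{-10 + 2}\right)^{2}}{2} - 6 \sqrt{-10 + 2}\right) - 27091} = \sqrt{\left(\frac{7}{2} + \frac{\left(\sqrt{-8}\right)^{2}}{2} - 6 \sqrt{-8}\right) - 27091} = \sqrt{\left(\frac{7}{2} + \frac{\left(2 i \sqrt{2}\right)^{2}}{2} - 6 \cdot 2 i \sqrt{2}\right) - 27091} = \sqrt{\left(\frac{7}{2} + \frac{1}{2} \left(-8\right) - 12 i \sqrt{2}\right) - 27091} = \sqrt{\left(\frac{7}{2} - 4 - 12 i \sqrt{2}\right) - 27091} = \sqrt{\left(- \frac{1}{2} - 12 i \sqrt{2}\right) - 27091} = \sqrt{- \frac{54183}{2} - 12 i \sqrt{2}}$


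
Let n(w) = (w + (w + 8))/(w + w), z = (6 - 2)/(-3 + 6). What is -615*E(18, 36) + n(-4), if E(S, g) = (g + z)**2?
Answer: -2571520/3 ≈ -8.5717e+5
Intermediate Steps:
z = 4/3 ≈ 1.3333
n(w) = (8 + 2*w)/(2*w) (n(w) = (w + (8 + w))/((2*w)) = (8 + 2*w)*(1/(2*w)) = (8 + 2*w)/(2*w))
E(S, g) = (4/3 + g)**2 (E(S, g) = (g + 4/3)**2 = (4/3 + g)**2)
-615*E(18, 36) + n(-4) = -205*(4 + 3*36)**2/3 + (4 - 4)/(-4) = -205*(4 + 108)**2/3 - 1/4*0 = -205*112**2/3 + 0 = -205*12544/3 + 0 = -615*12544/9 + 0 = -2571520/3 + 0 = -2571520/3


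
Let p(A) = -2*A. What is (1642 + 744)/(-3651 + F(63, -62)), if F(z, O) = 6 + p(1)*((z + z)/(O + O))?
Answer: -36983/56466 ≈ -0.65496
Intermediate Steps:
F(z, O) = 6 - 2*z/O (F(z, O) = 6 + (-2*1)*((z + z)/(O + O)) = 6 - 2*2*z/(2*O) = 6 - 2*2*z*1/(2*O) = 6 - 2*z/O)
(1642 + 744)/(-3651 + F(63, -62)) = (1642 + 744)/(-3651 + (6 - 2*63/(-62))) = 2386/(-3651 + (6 - 2*63*(-1/62))) = 2386/(-3651 + (6 + 63/31)) = 2386/(-3651 + 249/31) = 2386/(-112932/31) = 2386*(-31/112932) = -36983/56466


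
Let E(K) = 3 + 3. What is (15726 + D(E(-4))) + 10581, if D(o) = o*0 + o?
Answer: 26313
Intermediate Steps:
E(K) = 6
D(o) = o (D(o) = 0 + o = o)
(15726 + D(E(-4))) + 10581 = (15726 + 6) + 10581 = 15732 + 10581 = 26313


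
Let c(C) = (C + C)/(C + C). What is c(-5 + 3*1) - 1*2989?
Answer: -2988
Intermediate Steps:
c(C) = 1 (c(C) = (2*C)/((2*C)) = (2*C)*(1/(2*C)) = 1)
c(-5 + 3*1) - 1*2989 = 1 - 1*2989 = 1 - 2989 = -2988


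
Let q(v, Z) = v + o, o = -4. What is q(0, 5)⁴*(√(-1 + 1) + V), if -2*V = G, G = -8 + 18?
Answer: -1280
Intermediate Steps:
q(v, Z) = -4 + v (q(v, Z) = v - 4 = -4 + v)
G = 10
V = -5 (V = -½*10 = -5)
q(0, 5)⁴*(√(-1 + 1) + V) = (-4 + 0)⁴*(√(-1 + 1) - 5) = (-4)⁴*(√0 - 5) = 256*(0 - 5) = 256*(-5) = -1280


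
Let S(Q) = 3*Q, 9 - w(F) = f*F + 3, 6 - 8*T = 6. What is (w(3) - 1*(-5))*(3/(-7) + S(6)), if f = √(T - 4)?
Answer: 1353/7 - 738*I/7 ≈ 193.29 - 105.43*I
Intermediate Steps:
T = 0 (T = ¾ - ⅛*6 = ¾ - ¾ = 0)
f = 2*I (f = √(0 - 4) = √(-4) = 2*I ≈ 2.0*I)
w(F) = 6 - 2*I*F (w(F) = 9 - ((2*I)*F + 3) = 9 - (2*I*F + 3) = 9 - (3 + 2*I*F) = 9 + (-3 - 2*I*F) = 6 - 2*I*F)
(w(3) - 1*(-5))*(3/(-7) + S(6)) = ((6 - 2*I*3) - 1*(-5))*(3/(-7) + 3*6) = ((6 - 6*I) + 5)*(3*(-⅐) + 18) = (11 - 6*I)*(-3/7 + 18) = (11 - 6*I)*(123/7) = 1353/7 - 738*I/7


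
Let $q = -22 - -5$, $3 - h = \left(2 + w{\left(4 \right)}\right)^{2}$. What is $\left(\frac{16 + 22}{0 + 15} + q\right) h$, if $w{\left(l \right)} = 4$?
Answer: $\frac{2387}{5} \approx 477.4$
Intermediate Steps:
$h = -33$ ($h = 3 - \left(2 + 4\right)^{2} = 3 - 6^{2} = 3 - 36 = -33$)
$q = -17$ ($q = -22 + 5 = -17$)
$\left(\frac{16 + 22}{0 + 15} + q\right) h = \left(\frac{16 + 22}{0 + 15} - 17\right) \left(-33\right) = \left(\frac{38}{15} - 17\right) \left(-33\right) = \left(- \frac{217}{15}\right) \left(-33\right) = \frac{2387}{5}$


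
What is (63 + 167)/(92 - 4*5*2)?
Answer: 115/26 ≈ 4.4231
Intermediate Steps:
(63 + 167)/(92 - 4*5*2) = 230/(92 - 20*2) = 230/(92 - 40) = 230/52 = 230*(1/52) = 115/26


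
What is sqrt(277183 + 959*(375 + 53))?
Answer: sqrt(687635) ≈ 829.24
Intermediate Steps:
sqrt(277183 + 959*(375 + 53)) = sqrt(277183 + 959*428) = sqrt(277183 + 410452) = sqrt(687635)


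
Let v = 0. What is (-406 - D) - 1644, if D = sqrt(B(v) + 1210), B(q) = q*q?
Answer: -2050 - 11*sqrt(10) ≈ -2084.8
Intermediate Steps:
B(q) = q**2
D = 11*sqrt(10) (D = sqrt(0**2 + 1210) = sqrt(0 + 1210) = sqrt(1210) = 11*sqrt(10) ≈ 34.785)
(-406 - D) - 1644 = (-406 - 11*sqrt(10)) - 1644 = -2050 - 11*sqrt(10)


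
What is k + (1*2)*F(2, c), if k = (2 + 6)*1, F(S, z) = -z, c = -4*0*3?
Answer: 8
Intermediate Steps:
c = 0 (c = 0*3 = 0)
k = 8 (k = 8*1 = 8)
k + (1*2)*F(2, c) = 8 + (1*2)*(-1*0) = 8 + 2*0 = 8 + 0 = 8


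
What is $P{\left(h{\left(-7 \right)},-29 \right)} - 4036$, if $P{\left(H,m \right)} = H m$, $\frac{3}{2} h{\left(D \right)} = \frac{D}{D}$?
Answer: $- \frac{12166}{3} \approx -4055.3$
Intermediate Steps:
$h{\left(D \right)} = \frac{2}{3}$ ($h{\left(D \right)} = \frac{2 \frac{D}{D}}{3} = \frac{2}{3} \cdot 1 = \frac{2}{3}$)
$P{\left(h{\left(-7 \right)},-29 \right)} - 4036 = \frac{2}{3} \left(-29\right) - 4036 = - \frac{58}{3} - 4036 = - \frac{12166}{3}$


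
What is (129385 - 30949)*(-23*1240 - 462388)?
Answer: -48323019888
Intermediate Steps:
(129385 - 30949)*(-23*1240 - 462388) = 98436*(-28520 - 462388) = 98436*(-490908) = -48323019888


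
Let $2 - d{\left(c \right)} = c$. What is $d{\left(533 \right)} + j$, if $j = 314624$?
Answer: $314093$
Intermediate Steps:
$d{\left(c \right)} = 2 - c$
$d{\left(533 \right)} + j = \left(2 - 533\right) + 314624 = -531 + 314624 = 314093$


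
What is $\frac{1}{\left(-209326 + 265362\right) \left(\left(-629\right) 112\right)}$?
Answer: $- \frac{1}{3947624128} \approx -2.5332 \cdot 10^{-10}$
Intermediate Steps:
$\frac{1}{\left(-209326 + 265362\right) \left(\left(-629\right) 112\right)} = \frac{1}{56036 \left(-70448\right)} = \frac{1}{56036} \left(- \frac{1}{70448}\right) = - \frac{1}{3947624128}$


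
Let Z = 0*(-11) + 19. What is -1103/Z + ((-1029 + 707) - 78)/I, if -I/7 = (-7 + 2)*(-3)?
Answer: -21643/399 ≈ -54.243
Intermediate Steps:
Z = 19 (Z = 0 + 19 = 19)
I = -105 (I = -7*(-7 + 2)*(-3) = -(-35)*(-3) = -7*15 = -105)
-1103/Z + ((-1029 + 707) - 78)/I = -1103/19 + ((-1029 + 707) - 78)/(-105) = -1103*1/19 + (-322 - 78)*(-1/105) = -1103/19 - 400*(-1/105) = -1103/19 + 80/21 = -21643/399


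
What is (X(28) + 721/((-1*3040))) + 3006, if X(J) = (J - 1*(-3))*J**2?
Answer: 83021679/3040 ≈ 27310.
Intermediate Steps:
X(J) = J**2*(3 + J) (X(J) = (J + 3)*J**2 = (3 + J)*J**2 = J**2*(3 + J))
(X(28) + 721/((-1*3040))) + 3006 = (28**2*(3 + 28) + 721/((-1*3040))) + 3006 = (784*31 + 721/(-3040)) + 3006 = (24304 + 721*(-1/3040)) + 3006 = (24304 - 721/3040) + 3006 = 73883439/3040 + 3006 = 83021679/3040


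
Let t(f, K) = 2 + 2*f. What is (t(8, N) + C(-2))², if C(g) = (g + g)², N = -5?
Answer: 1156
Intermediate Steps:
C(g) = 4*g² (C(g) = (2*g)² = 4*g²)
(t(8, N) + C(-2))² = ((2 + 2*8) + 4*(-2)²)² = ((2 + 16) + 4*4)² = (18 + 16)² = 34² = 1156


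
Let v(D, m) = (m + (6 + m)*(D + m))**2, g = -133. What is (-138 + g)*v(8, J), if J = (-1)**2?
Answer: -1110016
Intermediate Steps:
J = 1
(-138 + g)*v(8, J) = (-138 - 133)*(1**2 + 6*8 + 7*1 + 8*1)**2 = -271*(1 + 48 + 7 + 8)**2 = -271*64**2 = -271*4096 = -1110016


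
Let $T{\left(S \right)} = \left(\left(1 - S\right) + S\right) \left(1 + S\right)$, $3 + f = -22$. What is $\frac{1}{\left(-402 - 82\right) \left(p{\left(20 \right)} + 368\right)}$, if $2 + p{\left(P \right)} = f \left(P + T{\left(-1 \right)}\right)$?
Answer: $\frac{1}{64856} \approx 1.5419 \cdot 10^{-5}$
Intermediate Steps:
$f = -25$ ($f = -3 - 22 = -25$)
$T{\left(S \right)} = 1 + S$ ($T{\left(S \right)} = 1 \left(1 + S\right) = 1 + S$)
$p{\left(P \right)} = -2 - 25 P$ ($p{\left(P \right)} = -2 - 25 \left(P + \left(1 - 1\right)\right) = -2 - 25 \left(P + 0\right) = -2 - 25 P$)
$\frac{1}{\left(-402 - 82\right) \left(p{\left(20 \right)} + 368\right)} = \frac{1}{\left(-402 - 82\right) \left(\left(-2 - 500\right) + 368\right)} = \frac{1}{\left(-484\right) \left(\left(-2 - 500\right) + 368\right)} = \frac{1}{\left(-484\right) \left(-502 + 368\right)} = \frac{1}{\left(-484\right) \left(-134\right)} = \frac{1}{64856}$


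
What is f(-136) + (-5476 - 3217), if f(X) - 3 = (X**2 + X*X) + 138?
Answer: 28440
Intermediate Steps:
f(X) = 141 + 2*X**2 (f(X) = 3 + ((X**2 + X*X) + 138) = 3 + ((X**2 + X**2) + 138) = 3 + (2*X**2 + 138) = 3 + (138 + 2*X**2) = 141 + 2*X**2)
f(-136) + (-5476 - 3217) = (141 + 2*(-136)**2) + (-5476 - 3217) = (141 + 2*18496) - 8693 = (141 + 36992) - 8693 = 37133 - 8693 = 28440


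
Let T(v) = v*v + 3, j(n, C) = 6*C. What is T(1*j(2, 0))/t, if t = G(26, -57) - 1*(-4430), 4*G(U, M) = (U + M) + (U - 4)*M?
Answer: 12/16435 ≈ 0.00073015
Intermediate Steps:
G(U, M) = M/4 + U/4 + M*(-4 + U)/4 (G(U, M) = ((U + M) + (U - 4)*M)/4 = ((M + U) + (-4 + U)*M)/4 = ((M + U) + M*(-4 + U))/4 = (M + U + M*(-4 + U))/4 = M/4 + U/4 + M*(-4 + U)/4)
T(v) = 3 + v² (T(v) = v² + 3 = 3 + v²)
t = 16435/4 (t = (-¾*(-57) + (¼)*26 + (¼)*(-57)*26) - 1*(-4430) = (171/4 + 13/2 - 741/2) + 4430 = -1285/4 + 4430 = 16435/4 ≈ 4108.8)
T(1*j(2, 0))/t = (3 + (1*(6*0))²)/(16435/4) = (3 + (1*0)²)*(4/16435) = (3 + 0²)*(4/16435) = (3 + 0)*(4/16435) = 3*(4/16435) = 12/16435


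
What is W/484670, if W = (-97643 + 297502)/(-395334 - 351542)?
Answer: -199859/361988390920 ≈ -5.5211e-7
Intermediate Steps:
W = -199859/746876 (W = 199859/(-746876) = 199859*(-1/746876) = -199859/746876 ≈ -0.26759)
W/484670 = -199859/746876/484670 = -199859/746876*1/484670 = -199859/361988390920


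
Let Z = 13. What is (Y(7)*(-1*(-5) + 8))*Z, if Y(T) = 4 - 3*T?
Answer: -2873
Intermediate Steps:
(Y(7)*(-1*(-5) + 8))*Z = ((4 - 3*7)*(-1*(-5) + 8))*13 = ((4 - 21)*(5 + 8))*13 = -17*13*13 = -221*13 = -2873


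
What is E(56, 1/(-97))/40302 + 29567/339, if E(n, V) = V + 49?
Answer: 6421539257/73625037 ≈ 87.219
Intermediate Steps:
E(n, V) = 49 + V
E(56, 1/(-97))/40302 + 29567/339 = (49 + 1/(-97))/40302 + 29567/339 = (49 - 1/97)*(1/40302) + 29567*(1/339) = (4752/97)*(1/40302) + 29567/339 = 264/217183 + 29567/339 = 6421539257/73625037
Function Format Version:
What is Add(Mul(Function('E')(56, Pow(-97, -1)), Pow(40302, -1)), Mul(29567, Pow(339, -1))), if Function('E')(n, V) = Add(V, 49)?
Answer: Rational(6421539257, 73625037) ≈ 87.219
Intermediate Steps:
Function('E')(n, V) = Add(49, V)
Add(Mul(Function('E')(56, Pow(-97, -1)), Pow(40302, -1)), Mul(29567, Pow(339, -1))) = Add(Mul(Add(49, Pow(-97, -1)), Pow(40302, -1)), Mul(29567, Pow(339, -1))) = Add(Mul(Add(49, Rational(-1, 97)), Rational(1, 40302)), Mul(29567, Rational(1, 339))) = Add(Mul(Rational(4752, 97), Rational(1, 40302)), Rational(29567, 339)) = Add(Rational(264, 217183), Rational(29567, 339)) = Rational(6421539257, 73625037)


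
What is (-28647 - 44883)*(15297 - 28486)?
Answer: 969787170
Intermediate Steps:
(-28647 - 44883)*(15297 - 28486) = -73530*(-13189) = 969787170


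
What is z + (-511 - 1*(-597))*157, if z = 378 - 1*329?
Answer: 13551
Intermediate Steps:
z = 49 (z = 378 - 329 = 49)
z + (-511 - 1*(-597))*157 = 49 + (-511 - 1*(-597))*157 = 49 + (-511 + 597)*157 = 49 + 86*157 = 49 + 13502 = 13551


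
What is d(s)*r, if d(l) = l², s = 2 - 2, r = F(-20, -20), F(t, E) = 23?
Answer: 0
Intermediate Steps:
r = 23
s = 0
d(s)*r = 0²*23 = 0*23 = 0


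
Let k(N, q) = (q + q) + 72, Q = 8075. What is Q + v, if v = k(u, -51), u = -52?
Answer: 8045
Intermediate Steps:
k(N, q) = 72 + 2*q (k(N, q) = 2*q + 72 = 72 + 2*q)
v = -30 (v = 72 + 2*(-51) = 72 - 102 = -30)
Q + v = 8075 - 30 = 8045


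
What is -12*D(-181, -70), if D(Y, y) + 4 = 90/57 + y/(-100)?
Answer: 1962/95 ≈ 20.653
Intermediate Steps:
D(Y, y) = -46/19 - y/100 (D(Y, y) = -4 + (90/57 + y/(-100)) = -4 + (90*(1/57) + y*(-1/100)) = -4 + (30/19 - y/100) = -46/19 - y/100)
-12*D(-181, -70) = -12*(-46/19 - 1/100*(-70)) = -12*(-46/19 + 7/10) = -12*(-327/190) = 1962/95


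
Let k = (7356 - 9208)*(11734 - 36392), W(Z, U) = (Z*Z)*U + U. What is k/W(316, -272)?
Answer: -5708327/3395138 ≈ -1.6813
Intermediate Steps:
W(Z, U) = U + U*Z² (W(Z, U) = Z²*U + U = U*Z² + U = U + U*Z²)
k = 45666616 (k = -1852*(-24658) = 45666616)
k/W(316, -272) = 45666616/((-272*(1 + 316²))) = 45666616/((-272*(1 + 99856))) = 45666616/((-272*99857)) = 45666616/(-27161104) = 45666616*(-1/27161104) = -5708327/3395138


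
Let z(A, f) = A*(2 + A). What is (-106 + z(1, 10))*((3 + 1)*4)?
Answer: -1648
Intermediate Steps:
(-106 + z(1, 10))*((3 + 1)*4) = (-106 + 1*(2 + 1))*((3 + 1)*4) = (-106 + 1*3)*(4*4) = (-106 + 3)*16 = -103*16 = -1648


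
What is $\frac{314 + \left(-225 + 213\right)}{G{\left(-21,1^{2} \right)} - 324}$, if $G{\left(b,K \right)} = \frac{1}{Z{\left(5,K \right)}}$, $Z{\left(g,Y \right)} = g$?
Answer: $- \frac{1510}{1619} \approx -0.93267$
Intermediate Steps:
$G{\left(b,K \right)} = \frac{1}{5}$
$\frac{314 + \left(-225 + 213\right)}{G{\left(-21,1^{2} \right)} - 324} = \frac{314 + \left(-225 + 213\right)}{\frac{1}{5} - 324} = \frac{314 - 12}{- \frac{1619}{5}} = 302 \left(- \frac{5}{1619}\right) = - \frac{1510}{1619}$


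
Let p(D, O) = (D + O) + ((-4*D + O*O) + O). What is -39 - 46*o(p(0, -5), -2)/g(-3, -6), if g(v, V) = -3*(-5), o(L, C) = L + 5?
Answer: -301/3 ≈ -100.33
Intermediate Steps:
p(D, O) = O² - 3*D + 2*O (p(D, O) = (D + O) + ((-4*D + O²) + O) = (D + O) + ((O² - 4*D) + O) = (D + O) + (O + O² - 4*D) = O² - 3*D + 2*O)
o(L, C) = 5 + L
g(v, V) = 15
-39 - 46*o(p(0, -5), -2)/g(-3, -6) = -39 - 46*(5 + ((-5)² - 3*0 + 2*(-5)))/15 = -39 - 46*(5 + (25 + 0 - 10))/15 = -39 - 46*(5 + 15)/15 = -39 - 920/15 = -39 - 46*4/3 = -39 - 184/3 = -301/3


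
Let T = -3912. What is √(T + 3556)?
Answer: 2*I*√89 ≈ 18.868*I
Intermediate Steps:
√(T + 3556) = √(-3912 + 3556) = √(-356) = 2*I*√89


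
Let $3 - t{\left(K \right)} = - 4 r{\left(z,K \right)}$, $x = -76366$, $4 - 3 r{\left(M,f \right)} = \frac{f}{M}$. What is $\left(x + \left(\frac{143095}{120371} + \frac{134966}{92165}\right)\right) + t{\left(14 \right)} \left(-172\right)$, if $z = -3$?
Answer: $- \frac{7874539918743041}{99845938935} \approx -78867.0$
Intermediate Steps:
$r{\left(M,f \right)} = \frac{4}{3} - \frac{f}{3 M}$ ($r{\left(M,f \right)} = \frac{4}{3} - \frac{f \frac{1}{M}}{3} = \frac{4}{3} - \frac{f}{3 M}$)
$t{\left(K \right)} = \frac{25}{3} + \frac{4 K}{9}$ ($t{\left(K \right)} = 3 - - 4 \frac{- K + 4 \left(-3\right)}{3 \left(-3\right)} = 3 - - 4 \cdot \frac{1}{3} \left(- \frac{1}{3}\right) \left(- K - 12\right) = 3 - - 4 \cdot \frac{1}{3} \left(- \frac{1}{3}\right) \left(-12 - K\right) = 3 - - 4 \left(\frac{4}{3} + \frac{K}{9}\right) = 3 - \left(- \frac{16}{3} - \frac{4 K}{9}\right) = 3 + \left(\frac{16}{3} + \frac{4 K}{9}\right) = \frac{25}{3} + \frac{4 K}{9}$)
$\left(x + \left(\frac{143095}{120371} + \frac{134966}{92165}\right)\right) + t{\left(14 \right)} \left(-172\right) = \left(-76366 + \left(\frac{143095}{120371} + \frac{134966}{92165}\right)\right) + \left(\frac{25}{3} + \frac{4}{9} \cdot 14\right) \left(-172\right) = \left(-76366 + \left(143095 \cdot \frac{1}{120371} + 134966 \cdot \frac{1}{92165}\right)\right) + \left(\frac{25}{3} + \frac{56}{9}\right) \left(-172\right) = \left(-76366 + \left(\frac{143095}{120371} + \frac{134966}{92165}\right)\right) + \frac{131}{9} \left(-172\right) = \left(-76366 + \frac{29434343061}{11093993215}\right) - \frac{22532}{9} = - \frac{847174451513629}{11093993215} - \frac{22532}{9} = - \frac{7874539918743041}{99845938935}$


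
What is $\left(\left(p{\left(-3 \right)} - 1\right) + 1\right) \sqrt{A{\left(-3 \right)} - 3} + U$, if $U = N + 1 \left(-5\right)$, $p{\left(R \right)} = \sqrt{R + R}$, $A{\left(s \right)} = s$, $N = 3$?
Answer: $-8$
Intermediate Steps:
$p{\left(R \right)} = \sqrt{2} \sqrt{R}$ ($p{\left(R \right)} = \sqrt{2 R} = \sqrt{2} \sqrt{R}$)
$U = -2$ ($U = 3 + 1 \left(-5\right) = 3 - 5 = -2$)
$\left(\left(p{\left(-3 \right)} - 1\right) + 1\right) \sqrt{A{\left(-3 \right)} - 3} + U = \left(\left(\sqrt{2} \sqrt{-3} - 1\right) + 1\right) \sqrt{-3 - 3} - 2 = \left(\left(\sqrt{2} i \sqrt{3} - 1\right) + 1\right) \sqrt{-6} - 2 = \left(\left(i \sqrt{6} - 1\right) + 1\right) i \sqrt{6} - 2 = \left(\left(-1 + i \sqrt{6}\right) + 1\right) i \sqrt{6} - 2 = i \sqrt{6} i \sqrt{6} - 2 = -6 - 2 = -8$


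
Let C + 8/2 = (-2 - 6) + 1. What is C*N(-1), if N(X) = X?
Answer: 11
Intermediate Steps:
C = -11 (C = -4 + ((-2 - 6) + 1) = -4 + (-8 + 1) = -4 - 7 = -11)
C*N(-1) = -11*(-1) = 11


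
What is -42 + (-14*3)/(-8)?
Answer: -147/4 ≈ -36.750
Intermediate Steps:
-42 + (-14*3)/(-8) = -42 - ⅛*(-42) = -42 + 21/4 = -147/4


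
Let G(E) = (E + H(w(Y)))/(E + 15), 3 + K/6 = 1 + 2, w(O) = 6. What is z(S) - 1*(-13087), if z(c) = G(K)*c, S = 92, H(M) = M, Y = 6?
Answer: 65619/5 ≈ 13124.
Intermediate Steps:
K = 0 (K = -18 + 6*(1 + 2) = -18 + 6*3 = -18 + 18 = 0)
G(E) = (6 + E)/(15 + E) (G(E) = (E + 6)/(E + 15) = (6 + E)/(15 + E))
z(c) = 2*c/5 (z(c) = ((6 + 0)/(15 + 0))*c = (6/15)*c = ((1/15)*6)*c = 2*c/5)
z(S) - 1*(-13087) = (⅖)*92 - 1*(-13087) = 184/5 + 13087 = 65619/5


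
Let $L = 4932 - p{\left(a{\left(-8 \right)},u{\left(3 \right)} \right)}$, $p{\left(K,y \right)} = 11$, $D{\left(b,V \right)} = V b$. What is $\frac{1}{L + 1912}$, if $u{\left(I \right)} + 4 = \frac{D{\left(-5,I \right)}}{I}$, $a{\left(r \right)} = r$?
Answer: $\frac{1}{6833} \approx 0.00014635$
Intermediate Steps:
$u{\left(I \right)} = -9$ ($u{\left(I \right)} = -4 + \frac{I \left(-5\right)}{I} = -4 + \frac{\left(-5\right) I}{I} = -4 - 5 = -9$)
$L = 4921$ ($L = 4932 - 11 = 4921$)
$\frac{1}{L + 1912} = \frac{1}{4921 + 1912} = \frac{1}{6833}$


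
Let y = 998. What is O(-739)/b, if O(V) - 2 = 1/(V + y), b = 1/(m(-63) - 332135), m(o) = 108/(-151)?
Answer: -26029143867/39109 ≈ -6.6555e+5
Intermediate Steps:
m(o) = -108/151 (m(o) = 108*(-1/151) = -108/151)
b = -151/50152493 (b = 1/(-108/151 - 332135) = 1/(-50152493/151) = -151/50152493 ≈ -3.0108e-6)
O(V) = 2 + 1/(998 + V) (O(V) = 2 + 1/(V + 998) = 2 + 1/(998 + V))
O(-739)/b = ((1997 + 2*(-739))/(998 - 739))/(-151/50152493) = ((1997 - 1478)/259)*(-50152493/151) = ((1/259)*519)*(-50152493/151) = (519/259)*(-50152493/151) = -26029143867/39109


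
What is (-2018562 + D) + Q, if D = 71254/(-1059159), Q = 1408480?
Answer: -646173912292/1059159 ≈ -6.1008e+5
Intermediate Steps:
D = -71254/1059159 (D = 71254*(-1/1059159) = -71254/1059159 ≈ -0.067274)
(-2018562 + D) + Q = (-2018562 - 71254/1059159) + 1408480 = -2137978180612/1059159 + 1408480 = -646173912292/1059159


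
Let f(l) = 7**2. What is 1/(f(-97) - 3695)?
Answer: -1/3646 ≈ -0.00027427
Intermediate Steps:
f(l) = 49
1/(f(-97) - 3695) = 1/(49 - 3695) = 1/(-3646) = -1/3646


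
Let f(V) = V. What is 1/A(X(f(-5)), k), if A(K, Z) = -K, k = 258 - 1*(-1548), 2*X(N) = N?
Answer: ⅖ ≈ 0.40000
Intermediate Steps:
X(N) = N/2
k = 1806 (k = 258 + 1548 = 1806)
1/A(X(f(-5)), k) = 1/(-(-5)/2) = 1/(-1*(-5/2)) = 1/(5/2) = ⅖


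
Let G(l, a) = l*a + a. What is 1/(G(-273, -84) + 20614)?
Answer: 1/43462 ≈ 2.3009e-5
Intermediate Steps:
G(l, a) = a + a*l (G(l, a) = a*l + a = a + a*l)
1/(G(-273, -84) + 20614) = 1/(-84*(1 - 273) + 20614) = 1/(-84*(-272) + 20614) = 1/(22848 + 20614) = 1/43462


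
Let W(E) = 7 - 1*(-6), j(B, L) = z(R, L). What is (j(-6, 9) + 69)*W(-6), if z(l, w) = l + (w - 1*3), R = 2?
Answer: 1001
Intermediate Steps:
z(l, w) = -3 + l + w (z(l, w) = l + (w - 3) = l + (-3 + w) = -3 + l + w)
j(B, L) = -1 + L (j(B, L) = -3 + 2 + L = -1 + L)
W(E) = 13 (W(E) = 7 + 6 = 13)
(j(-6, 9) + 69)*W(-6) = ((-1 + 9) + 69)*13 = (8 + 69)*13 = 77*13 = 1001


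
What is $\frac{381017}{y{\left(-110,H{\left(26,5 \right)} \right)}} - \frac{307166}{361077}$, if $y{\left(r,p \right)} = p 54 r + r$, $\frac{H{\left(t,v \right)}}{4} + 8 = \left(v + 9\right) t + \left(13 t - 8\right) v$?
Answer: $- \frac{27935592001}{32532880710} \approx -0.85869$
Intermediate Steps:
$H{\left(t,v \right)} = -32 + 4 t \left(9 + v\right) + 4 v \left(-8 + 13 t\right)$ ($H{\left(t,v \right)} = -32 + 4 \left(\left(v + 9\right) t + \left(13 t - 8\right) v\right) = -32 + 4 \left(\left(9 + v\right) t + \left(-8 + 13 t\right) v\right) = -32 + 4 \left(t \left(9 + v\right) + v \left(-8 + 13 t\right)\right) = -32 + \left(4 t \left(9 + v\right) + 4 v \left(-8 + 13 t\right)\right) = -32 + 4 t \left(9 + v\right) + 4 v \left(-8 + 13 t\right)$)
$y{\left(r,p \right)} = r + 54 p r$ ($y{\left(r,p \right)} = 54 p r + r = r + 54 p r$)
$\frac{381017}{y{\left(-110,H{\left(26,5 \right)} \right)}} - \frac{307166}{361077} = \frac{381017}{\left(-110\right) \left(1 + 54 \left(-32 - 160 + 36 \cdot 26 + 56 \cdot 26 \cdot 5\right)\right)} - \frac{307166}{361077} = \frac{381017}{\left(-110\right) \left(1 + 54 \left(-32 - 160 + 936 + 7280\right)\right)} - \frac{307166}{361077} = \frac{381017}{\left(-110\right) \left(1 + 54 \cdot 8024\right)} - \frac{307166}{361077} = \frac{381017}{\left(-110\right) \left(1 + 433296\right)} - \frac{307166}{361077} = \frac{381017}{\left(-110\right) 433297} - \frac{307166}{361077} = \frac{381017}{-47662670} - \frac{307166}{361077} = 381017 \left(- \frac{1}{47662670}\right) - \frac{307166}{361077} = - \frac{381017}{47662670} - \frac{307166}{361077} = - \frac{27935592001}{32532880710}$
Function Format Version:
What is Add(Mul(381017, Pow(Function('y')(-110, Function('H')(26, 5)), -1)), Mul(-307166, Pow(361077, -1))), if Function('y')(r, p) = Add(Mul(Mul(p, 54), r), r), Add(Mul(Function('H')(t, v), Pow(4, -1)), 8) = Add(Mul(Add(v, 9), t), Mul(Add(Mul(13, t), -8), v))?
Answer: Rational(-27935592001, 32532880710) ≈ -0.85869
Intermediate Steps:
Function('H')(t, v) = Add(-32, Mul(4, t, Add(9, v)), Mul(4, v, Add(-8, Mul(13, t)))) (Function('H')(t, v) = Add(-32, Mul(4, Add(Mul(Add(v, 9), t), Mul(Add(Mul(13, t), -8), v)))) = Add(-32, Mul(4, Add(Mul(Add(9, v), t), Mul(Add(-8, Mul(13, t)), v)))) = Add(-32, Mul(4, Add(Mul(t, Add(9, v)), Mul(v, Add(-8, Mul(13, t)))))) = Add(-32, Add(Mul(4, t, Add(9, v)), Mul(4, v, Add(-8, Mul(13, t))))) = Add(-32, Mul(4, t, Add(9, v)), Mul(4, v, Add(-8, Mul(13, t)))))
Function('y')(r, p) = Add(r, Mul(54, p, r)) (Function('y')(r, p) = Add(Mul(Mul(54, p), r), r) = Add(Mul(54, p, r), r) = Add(r, Mul(54, p, r)))
Add(Mul(381017, Pow(Function('y')(-110, Function('H')(26, 5)), -1)), Mul(-307166, Pow(361077, -1))) = Add(Mul(381017, Pow(Mul(-110, Add(1, Mul(54, Add(-32, Mul(-32, 5), Mul(36, 26), Mul(56, 26, 5))))), -1)), Mul(-307166, Pow(361077, -1))) = Add(Mul(381017, Pow(Mul(-110, Add(1, Mul(54, Add(-32, -160, 936, 7280)))), -1)), Mul(-307166, Rational(1, 361077))) = Add(Mul(381017, Pow(Mul(-110, Add(1, Mul(54, 8024))), -1)), Rational(-307166, 361077)) = Add(Mul(381017, Pow(Mul(-110, Add(1, 433296)), -1)), Rational(-307166, 361077)) = Add(Mul(381017, Pow(Mul(-110, 433297), -1)), Rational(-307166, 361077)) = Add(Mul(381017, Pow(-47662670, -1)), Rational(-307166, 361077)) = Add(Mul(381017, Rational(-1, 47662670)), Rational(-307166, 361077)) = Add(Rational(-381017, 47662670), Rational(-307166, 361077)) = Rational(-27935592001, 32532880710)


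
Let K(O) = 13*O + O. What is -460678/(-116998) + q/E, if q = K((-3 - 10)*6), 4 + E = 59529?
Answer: 13647048067/3482152975 ≈ 3.9191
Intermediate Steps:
E = 59525 (E = -4 + 59529 = 59525)
K(O) = 14*O
q = -1092 (q = 14*((-3 - 10)*6) = 14*(-13*6) = 14*(-78) = -1092)
-460678/(-116998) + q/E = -460678/(-116998) - 1092/59525 = -460678*(-1/116998) - 1092*1/59525 = 230339/58499 - 1092/59525 = 13647048067/3482152975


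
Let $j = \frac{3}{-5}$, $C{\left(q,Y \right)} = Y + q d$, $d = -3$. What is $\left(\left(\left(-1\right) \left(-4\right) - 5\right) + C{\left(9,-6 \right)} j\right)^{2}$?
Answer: $\frac{8836}{25} \approx 353.44$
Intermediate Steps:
$C{\left(q,Y \right)} = Y - 3 q$ ($C{\left(q,Y \right)} = Y + q \left(-3\right) = Y - 3 q$)
$j = - \frac{3}{5}$ ($j = 3 \left(- \frac{1}{5}\right) = - \frac{3}{5} \approx -0.6$)
$\left(\left(\left(-1\right) \left(-4\right) - 5\right) + C{\left(9,-6 \right)} j\right)^{2} = \left(\left(\left(-1\right) \left(-4\right) - 5\right) + \left(-6 - 27\right) \left(- \frac{3}{5}\right)\right)^{2} = \left(\left(4 - 5\right) + \left(-6 - 27\right) \left(- \frac{3}{5}\right)\right)^{2} = \left(-1 - - \frac{99}{5}\right)^{2} = \left(-1 + \frac{99}{5}\right)^{2} = \left(\frac{94}{5}\right)^{2} = \frac{8836}{25}$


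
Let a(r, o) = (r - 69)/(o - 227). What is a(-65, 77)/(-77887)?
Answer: -67/5841525 ≈ -1.1470e-5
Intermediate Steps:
a(r, o) = (-69 + r)/(-227 + o)
a(-65, 77)/(-77887) = ((-69 - 65)/(-227 + 77))/(-77887) = (-134/(-150))*(-1/77887) = -1/150*(-134)*(-1/77887) = (67/75)*(-1/77887) = -67/5841525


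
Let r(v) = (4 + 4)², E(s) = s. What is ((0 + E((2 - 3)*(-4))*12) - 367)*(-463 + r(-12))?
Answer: 127281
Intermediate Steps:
r(v) = 64 (r(v) = 8² = 64)
((0 + E((2 - 3)*(-4))*12) - 367)*(-463 + r(-12)) = ((0 + ((2 - 3)*(-4))*12) - 367)*(-463 + 64) = ((0 - 1*(-4)*12) - 367)*(-399) = ((0 + 4*12) - 367)*(-399) = ((0 + 48) - 367)*(-399) = (48 - 367)*(-399) = -319*(-399) = 127281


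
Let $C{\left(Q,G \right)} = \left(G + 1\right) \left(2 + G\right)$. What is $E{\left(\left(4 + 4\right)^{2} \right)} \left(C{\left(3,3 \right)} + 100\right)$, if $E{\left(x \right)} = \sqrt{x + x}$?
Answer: $960 \sqrt{2} \approx 1357.6$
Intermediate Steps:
$C{\left(Q,G \right)} = \left(1 + G\right) \left(2 + G\right)$
$E{\left(x \right)} = \sqrt{2} \sqrt{x}$ ($E{\left(x \right)} = \sqrt{2 x} = \sqrt{2} \sqrt{x}$)
$E{\left(\left(4 + 4\right)^{2} \right)} \left(C{\left(3,3 \right)} + 100\right) = \sqrt{2} \sqrt{\left(4 + 4\right)^{2}} \left(\left(2 + 3^{2} + 3 \cdot 3\right) + 100\right) = \sqrt{2} \sqrt{8^{2}} \left(\left(2 + 9 + 9\right) + 100\right) = \sqrt{2} \sqrt{64} \left(20 + 100\right) = \sqrt{2} \cdot 8 \cdot 120 = 8 \sqrt{2} \cdot 120 = 960 \sqrt{2}$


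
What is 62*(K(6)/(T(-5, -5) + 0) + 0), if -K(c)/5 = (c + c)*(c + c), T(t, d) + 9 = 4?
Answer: 8928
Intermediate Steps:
T(t, d) = -5 (T(t, d) = -9 + 4 = -5)
K(c) = -20*c² (K(c) = -5*(c + c)*(c + c) = -5*2*c*2*c = -20*c²)
62*(K(6)/(T(-5, -5) + 0) + 0) = 62*((-20*6²)/(-5 + 0) + 0) = 62*((-20*36)/(-5) + 0) = 62*(-⅕*(-720) + 0) = 62*(144 + 0) = 62*144 = 8928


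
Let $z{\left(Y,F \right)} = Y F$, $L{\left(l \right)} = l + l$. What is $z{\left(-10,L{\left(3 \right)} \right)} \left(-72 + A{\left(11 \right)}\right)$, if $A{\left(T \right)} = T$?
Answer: $3660$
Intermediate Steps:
$L{\left(l \right)} = 2 l$
$z{\left(Y,F \right)} = F Y$
$z{\left(-10,L{\left(3 \right)} \right)} \left(-72 + A{\left(11 \right)}\right) = 2 \cdot 3 \left(-10\right) \left(-72 + 11\right) = 6 \left(-10\right) \left(-61\right) = \left(-60\right) \left(-61\right) = 3660$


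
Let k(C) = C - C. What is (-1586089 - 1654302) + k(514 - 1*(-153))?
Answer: -3240391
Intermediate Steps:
k(C) = 0
(-1586089 - 1654302) + k(514 - 1*(-153)) = (-1586089 - 1654302) + 0 = -3240391 + 0 = -3240391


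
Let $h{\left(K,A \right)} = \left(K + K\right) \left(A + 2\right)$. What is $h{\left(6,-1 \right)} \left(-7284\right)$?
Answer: $-87408$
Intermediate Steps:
$h{\left(K,A \right)} = 2 K \left(2 + A\right)$
$h{\left(6,-1 \right)} \left(-7284\right) = 2 \cdot 6 \left(2 - 1\right) \left(-7284\right) = 2 \cdot 6 \cdot 1 \left(-7284\right) = 12 \left(-7284\right) = -87408$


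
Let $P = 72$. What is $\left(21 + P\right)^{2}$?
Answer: $8649$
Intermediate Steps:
$\left(21 + P\right)^{2} = \left(21 + 72\right)^{2} = 93^{2} = 8649$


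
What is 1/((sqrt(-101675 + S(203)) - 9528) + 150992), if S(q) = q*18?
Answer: 141464/20012161317 - I*sqrt(98021)/20012161317 ≈ 7.0689e-6 - 1.5645e-8*I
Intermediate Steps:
S(q) = 18*q
1/((sqrt(-101675 + S(203)) - 9528) + 150992) = 1/((sqrt(-101675 + 18*203) - 9528) + 150992) = 1/((sqrt(-101675 + 3654) - 9528) + 150992) = 1/((sqrt(-98021) - 9528) + 150992) = 1/((I*sqrt(98021) - 9528) + 150992) = 1/((-9528 + I*sqrt(98021)) + 150992) = 1/(141464 + I*sqrt(98021))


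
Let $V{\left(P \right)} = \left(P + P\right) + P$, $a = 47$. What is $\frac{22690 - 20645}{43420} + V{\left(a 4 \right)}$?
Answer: $\frac{4898185}{8684} \approx 564.05$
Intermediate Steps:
$V{\left(P \right)} = 3 P$ ($V{\left(P \right)} = 2 P + P = 3 P$)
$\frac{22690 - 20645}{43420} + V{\left(a 4 \right)} = \frac{22690 - 20645}{43420} + 3 \cdot 47 \cdot 4 = 2045 \cdot \frac{1}{43420} + 3 \cdot 188 = \frac{409}{8684} + 564 = \frac{4898185}{8684}$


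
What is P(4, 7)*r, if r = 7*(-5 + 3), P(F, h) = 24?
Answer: -336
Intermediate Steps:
r = -14 (r = 7*(-2) = -14)
P(4, 7)*r = 24*(-14) = -336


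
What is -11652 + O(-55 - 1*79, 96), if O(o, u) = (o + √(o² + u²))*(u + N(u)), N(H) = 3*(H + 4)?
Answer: -64716 + 792*√6793 ≈ 560.37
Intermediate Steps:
N(H) = 12 + 3*H (N(H) = 3*(4 + H) = 12 + 3*H)
O(o, u) = (12 + 4*u)*(o + √(o² + u²)) (O(o, u) = (o + √(o² + u²))*(u + (12 + 3*u)) = (o + √(o² + u²))*(12 + 4*u) = (12 + 4*u)*(o + √(o² + u²)))
-11652 + O(-55 - 1*79, 96) = -11652 + (12*(-55 - 1*79) + 12*√((-55 - 1*79)² + 96²) + 4*(-55 - 1*79)*96 + 4*96*√((-55 - 1*79)² + 96²)) = -11652 + (12*(-55 - 79) + 12*√((-55 - 79)² + 9216) + 4*(-55 - 79)*96 + 4*96*√((-55 - 79)² + 9216)) = -11652 + (12*(-134) + 12*√((-134)² + 9216) + 4*(-134)*96 + 4*96*√((-134)² + 9216)) = -11652 + (-1608 + 12*√(17956 + 9216) - 51456 + 4*96*√(17956 + 9216)) = -11652 + (-1608 + 12*√27172 - 51456 + 4*96*√27172) = -11652 + (-1608 + 12*(2*√6793) - 51456 + 4*96*(2*√6793)) = -11652 + (-1608 + 24*√6793 - 51456 + 768*√6793) = -11652 + (-53064 + 792*√6793) = -64716 + 792*√6793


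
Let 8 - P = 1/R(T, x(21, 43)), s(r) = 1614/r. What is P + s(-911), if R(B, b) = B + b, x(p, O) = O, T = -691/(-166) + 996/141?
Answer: 2393419928/385421325 ≈ 6.2099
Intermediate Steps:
T = 87589/7802 (T = -691*(-1/166) + 996*(1/141) = 691/166 + 332/47 = 87589/7802 ≈ 11.226)
P = 3376798/423075 (P = 8 - 1/(87589/7802 + 43) = 8 - 1/423075/7802 = 8 - 1*7802/423075 = 8 - 7802/423075 = 3376798/423075 ≈ 7.9816)
P + s(-911) = 3376798/423075 + 1614/(-911) = 3376798/423075 + 1614*(-1/911) = 3376798/423075 - 1614/911 = 2393419928/385421325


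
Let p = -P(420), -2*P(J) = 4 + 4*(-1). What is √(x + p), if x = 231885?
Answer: 3*√25765 ≈ 481.54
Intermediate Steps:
P(J) = 0 (P(J) = -(4 + 4*(-1))/2 = -(4 - 4)/2 = -½*0 = 0)
p = 0 (p = -1*0 = 0)
√(x + p) = √(231885 + 0) = √231885 = 3*√25765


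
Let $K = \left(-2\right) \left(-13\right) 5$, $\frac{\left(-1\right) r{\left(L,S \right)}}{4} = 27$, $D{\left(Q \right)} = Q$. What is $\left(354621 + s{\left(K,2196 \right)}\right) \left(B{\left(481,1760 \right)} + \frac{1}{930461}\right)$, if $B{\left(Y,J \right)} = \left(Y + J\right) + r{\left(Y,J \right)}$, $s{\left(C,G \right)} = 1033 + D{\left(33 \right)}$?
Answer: $\frac{705922497036718}{930461} \approx 7.5868 \cdot 10^{8}$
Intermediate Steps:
$r{\left(L,S \right)} = -108$ ($r{\left(L,S \right)} = \left(-4\right) 27 = -108$)
$K = 130$ ($K = 26 \cdot 5 = 130$)
$s{\left(C,G \right)} = 1066$ ($s{\left(C,G \right)} = 1033 + 33 = 1066$)
$B{\left(Y,J \right)} = -108 + J + Y$ ($B{\left(Y,J \right)} = \left(Y + J\right) - 108 = \left(J + Y\right) - 108 = -108 + J + Y$)
$\left(354621 + s{\left(K,2196 \right)}\right) \left(B{\left(481,1760 \right)} + \frac{1}{930461}\right) = \left(354621 + 1066\right) \left(\left(-108 + 1760 + 481\right) + \frac{1}{930461}\right) = 355687 \left(2133 + \frac{1}{930461}\right) = 355687 \cdot \frac{1984673314}{930461} = \frac{705922497036718}{930461}$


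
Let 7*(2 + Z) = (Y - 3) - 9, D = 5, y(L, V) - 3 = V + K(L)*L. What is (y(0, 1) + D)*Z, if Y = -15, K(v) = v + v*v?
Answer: -369/7 ≈ -52.714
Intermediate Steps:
K(v) = v + v²
y(L, V) = 3 + V + L²*(1 + L) (y(L, V) = 3 + (V + (L*(1 + L))*L) = 3 + (V + L²*(1 + L)) = 3 + V + L²*(1 + L))
Z = -41/7 (Z = -2 + ((-15 - 3) - 9)/7 = -2 + (-18 - 9)/7 = -2 + (⅐)*(-27) = -2 - 27/7 = -41/7 ≈ -5.8571)
(y(0, 1) + D)*Z = ((3 + 1 + 0²*(1 + 0)) + 5)*(-41/7) = ((3 + 1 + 0*1) + 5)*(-41/7) = ((3 + 1 + 0) + 5)*(-41/7) = (4 + 5)*(-41/7) = 9*(-41/7) = -369/7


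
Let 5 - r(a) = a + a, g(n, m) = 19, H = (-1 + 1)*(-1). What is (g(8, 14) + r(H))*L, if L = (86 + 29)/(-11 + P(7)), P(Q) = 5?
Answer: -460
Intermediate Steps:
H = 0 (H = 0*(-1) = 0)
r(a) = 5 - 2*a (r(a) = 5 - (a + a) = 5 - 2*a)
L = -115/6 (L = (86 + 29)/(-11 + 5) = 115/(-6) = 115*(-1/6) = -115/6 ≈ -19.167)
(g(8, 14) + r(H))*L = (19 + (5 - 2*0))*(-115/6) = (19 + (5 + 0))*(-115/6) = (19 + 5)*(-115/6) = 24*(-115/6) = -460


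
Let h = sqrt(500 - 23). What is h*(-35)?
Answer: -105*sqrt(53) ≈ -764.41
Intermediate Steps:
h = 3*sqrt(53) (h = sqrt(477) = 3*sqrt(53) ≈ 21.840)
h*(-35) = (3*sqrt(53))*(-35) = -105*sqrt(53)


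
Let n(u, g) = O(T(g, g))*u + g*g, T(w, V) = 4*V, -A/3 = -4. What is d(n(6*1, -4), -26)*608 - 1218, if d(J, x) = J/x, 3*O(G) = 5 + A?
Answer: -31034/13 ≈ -2387.2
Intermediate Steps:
A = 12 (A = -3*(-4) = 12)
O(G) = 17/3 (O(G) = (5 + 12)/3 = (1/3)*17 = 17/3)
n(u, g) = g**2 + 17*u/3 (n(u, g) = 17*u/3 + g*g = 17*u/3 + g**2 = g**2 + 17*u/3)
d(n(6*1, -4), -26)*608 - 1218 = (((-4)**2 + 17*(6*1)/3)/(-26))*608 - 1218 = ((16 + (17/3)*6)*(-1/26))*608 - 1218 = ((16 + 34)*(-1/26))*608 - 1218 = (50*(-1/26))*608 - 1218 = -25/13*608 - 1218 = -15200/13 - 1218 = -31034/13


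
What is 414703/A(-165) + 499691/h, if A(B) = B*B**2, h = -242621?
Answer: -2345290089938/1089883859625 ≈ -2.1519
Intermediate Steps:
A(B) = B**3
414703/A(-165) + 499691/h = 414703/((-165)**3) + 499691/(-242621) = 414703/(-4492125) + 499691*(-1/242621) = 414703*(-1/4492125) - 499691/242621 = -414703/4492125 - 499691/242621 = -2345290089938/1089883859625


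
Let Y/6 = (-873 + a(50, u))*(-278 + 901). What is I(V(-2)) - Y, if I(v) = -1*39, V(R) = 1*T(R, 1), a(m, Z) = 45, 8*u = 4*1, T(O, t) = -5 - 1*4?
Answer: 3095025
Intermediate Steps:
T(O, t) = -9 (T(O, t) = -5 - 4 = -9)
u = ½ (u = (4*1)/8 = (⅛)*4 = ½ ≈ 0.50000)
V(R) = -9 (V(R) = 1*(-9) = -9)
Y = -3095064 (Y = 6*((-873 + 45)*(-278 + 901)) = 6*(-828*623) = 6*(-515844) = -3095064)
I(v) = -39
I(V(-2)) - Y = -39 - 1*(-3095064) = -39 + 3095064 = 3095025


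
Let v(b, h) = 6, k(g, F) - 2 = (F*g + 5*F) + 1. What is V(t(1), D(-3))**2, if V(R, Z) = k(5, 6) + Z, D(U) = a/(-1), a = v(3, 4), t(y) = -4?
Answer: 3249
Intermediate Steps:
k(g, F) = 3 + 5*F + F*g (k(g, F) = 2 + ((F*g + 5*F) + 1) = 2 + ((5*F + F*g) + 1) = 2 + (1 + 5*F + F*g) = 3 + 5*F + F*g)
a = 6
D(U) = -6 (D(U) = 6/(-1) = 6*(-1) = -6)
V(R, Z) = 63 + Z (V(R, Z) = (3 + 5*6 + 6*5) + Z = (3 + 30 + 30) + Z = 63 + Z)
V(t(1), D(-3))**2 = (63 - 6)**2 = 57**2 = 3249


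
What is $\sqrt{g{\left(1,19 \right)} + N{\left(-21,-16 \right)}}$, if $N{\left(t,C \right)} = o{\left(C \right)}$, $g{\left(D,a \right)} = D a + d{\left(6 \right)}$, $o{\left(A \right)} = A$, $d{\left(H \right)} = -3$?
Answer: $0$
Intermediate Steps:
$g{\left(D,a \right)} = -3 + D a$ ($g{\left(D,a \right)} = D a - 3 = -3 + D a$)
$N{\left(t,C \right)} = C$
$\sqrt{g{\left(1,19 \right)} + N{\left(-21,-16 \right)}} = \sqrt{\left(-3 + 1 \cdot 19\right) - 16} = \sqrt{\left(-3 + 19\right) - 16} = \sqrt{16 - 16} = \sqrt{0} = 0$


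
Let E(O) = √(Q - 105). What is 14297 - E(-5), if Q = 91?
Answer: 14297 - I*√14 ≈ 14297.0 - 3.7417*I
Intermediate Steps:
E(O) = I*√14 (E(O) = √(91 - 105) = √(-14) = I*√14)
14297 - E(-5) = 14297 - I*√14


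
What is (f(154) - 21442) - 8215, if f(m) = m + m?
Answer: -29349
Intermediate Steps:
f(m) = 2*m
(f(154) - 21442) - 8215 = (2*154 - 21442) - 8215 = (308 - 21442) - 8215 = -21134 - 8215 = -29349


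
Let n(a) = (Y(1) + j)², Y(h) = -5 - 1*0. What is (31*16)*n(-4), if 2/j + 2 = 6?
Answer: 10044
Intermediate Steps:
Y(h) = -5 (Y(h) = -5 + 0 = -5)
j = ½ (j = 2/(-2 + 6) = 2/4 = 2*(¼) = ½ ≈ 0.50000)
n(a) = 81/4 (n(a) = (-5 + ½)² = (-9/2)² = 81/4)
(31*16)*n(-4) = (31*16)*(81/4) = 496*(81/4) = 10044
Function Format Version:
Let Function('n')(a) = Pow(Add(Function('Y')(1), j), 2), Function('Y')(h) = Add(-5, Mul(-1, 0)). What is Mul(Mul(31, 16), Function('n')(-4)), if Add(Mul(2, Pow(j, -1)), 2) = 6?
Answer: 10044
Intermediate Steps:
Function('Y')(h) = -5 (Function('Y')(h) = Add(-5, 0) = -5)
j = Rational(1, 2) (j = Mul(2, Pow(Add(-2, 6), -1)) = Mul(2, Pow(4, -1)) = Mul(2, Rational(1, 4)) = Rational(1, 2) ≈ 0.50000)
Function('n')(a) = Rational(81, 4) (Function('n')(a) = Pow(Add(-5, Rational(1, 2)), 2) = Pow(Rational(-9, 2), 2) = Rational(81, 4))
Mul(Mul(31, 16), Function('n')(-4)) = Mul(Mul(31, 16), Rational(81, 4)) = Mul(496, Rational(81, 4)) = 10044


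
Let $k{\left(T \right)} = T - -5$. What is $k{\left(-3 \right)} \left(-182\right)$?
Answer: $-364$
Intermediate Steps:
$k{\left(T \right)} = 5 + T$ ($k{\left(T \right)} = T + 5 = 5 + T$)
$k{\left(-3 \right)} \left(-182\right) = \left(5 - 3\right) \left(-182\right) = 2 \left(-182\right) = -364$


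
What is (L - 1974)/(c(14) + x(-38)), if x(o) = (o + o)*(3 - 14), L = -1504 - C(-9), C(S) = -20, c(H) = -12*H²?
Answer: 1729/758 ≈ 2.2810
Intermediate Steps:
L = -1484 (L = -1504 - 1*(-20) = -1504 + 20 = -1484)
x(o) = -22*o (x(o) = (2*o)*(-11) = -22*o)
(L - 1974)/(c(14) + x(-38)) = (-1484 - 1974)/(-12*14² - 22*(-38)) = -3458/(-12*196 + 836) = -3458/(-2352 + 836) = -3458/(-1516) = -3458*(-1/1516) = 1729/758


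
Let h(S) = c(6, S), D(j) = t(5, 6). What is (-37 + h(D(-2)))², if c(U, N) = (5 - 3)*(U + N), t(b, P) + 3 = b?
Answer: 441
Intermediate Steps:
t(b, P) = -3 + b
c(U, N) = 2*N + 2*U (c(U, N) = 2*(N + U) = 2*N + 2*U)
D(j) = 2 (D(j) = -3 + 5 = 2)
h(S) = 12 + 2*S (h(S) = 2*S + 2*6 = 2*S + 12 = 12 + 2*S)
(-37 + h(D(-2)))² = (-37 + (12 + 2*2))² = (-37 + (12 + 4))² = (-37 + 16)² = (-21)² = 441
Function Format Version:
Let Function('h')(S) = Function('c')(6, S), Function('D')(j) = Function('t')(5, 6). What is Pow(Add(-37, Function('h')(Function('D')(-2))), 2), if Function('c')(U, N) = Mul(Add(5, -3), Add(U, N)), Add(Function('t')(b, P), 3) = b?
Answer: 441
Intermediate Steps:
Function('t')(b, P) = Add(-3, b)
Function('c')(U, N) = Add(Mul(2, N), Mul(2, U)) (Function('c')(U, N) = Mul(2, Add(N, U)) = Add(Mul(2, N), Mul(2, U)))
Function('D')(j) = 2 (Function('D')(j) = Add(-3, 5) = 2)
Function('h')(S) = Add(12, Mul(2, S)) (Function('h')(S) = Add(Mul(2, S), Mul(2, 6)) = Add(Mul(2, S), 12) = Add(12, Mul(2, S)))
Pow(Add(-37, Function('h')(Function('D')(-2))), 2) = Pow(Add(-37, Add(12, Mul(2, 2))), 2) = Pow(Add(-37, Add(12, 4)), 2) = Pow(Add(-37, 16), 2) = Pow(-21, 2) = 441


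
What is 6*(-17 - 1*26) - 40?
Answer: -298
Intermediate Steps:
6*(-17 - 1*26) - 40 = 6*(-17 - 26) - 40 = 6*(-43) - 40 = -258 - 40 = -298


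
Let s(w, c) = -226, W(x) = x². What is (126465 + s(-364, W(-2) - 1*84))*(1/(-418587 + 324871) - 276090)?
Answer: -3266314253621399/93716 ≈ -3.4853e+10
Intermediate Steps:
(126465 + s(-364, W(-2) - 1*84))*(1/(-418587 + 324871) - 276090) = (126465 - 226)*(1/(-418587 + 324871) - 276090) = 126239*(1/(-93716) - 276090) = 126239*(-1/93716 - 276090) = 126239*(-25874050441/93716) = -3266314253621399/93716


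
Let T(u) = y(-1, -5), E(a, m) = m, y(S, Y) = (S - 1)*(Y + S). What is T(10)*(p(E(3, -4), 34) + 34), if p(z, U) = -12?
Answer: 264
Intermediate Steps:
y(S, Y) = (-1 + S)*(S + Y)
T(u) = 12 (T(u) = (-1)² - 1*(-1) - 1*(-5) - 1*(-5) = 1 + 1 + 5 + 5 = 12)
T(10)*(p(E(3, -4), 34) + 34) = 12*(-12 + 34) = 12*22 = 264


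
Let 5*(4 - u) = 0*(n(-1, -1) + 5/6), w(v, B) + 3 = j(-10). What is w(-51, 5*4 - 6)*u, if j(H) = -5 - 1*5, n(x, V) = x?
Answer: -52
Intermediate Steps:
j(H) = -10 (j(H) = -5 - 5 = -10)
w(v, B) = -13 (w(v, B) = -3 - 10 = -13)
u = 4 (u = 4 - 0*(-1 + 5/6) = 4 - 0*(-1 + 5*(⅙)) = 4 - 0*(-1 + ⅚) = 4 - 0*(-1)/6 = 4 - ⅕*0 = 4 + 0 = 4)
w(-51, 5*4 - 6)*u = -13*4 = -52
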